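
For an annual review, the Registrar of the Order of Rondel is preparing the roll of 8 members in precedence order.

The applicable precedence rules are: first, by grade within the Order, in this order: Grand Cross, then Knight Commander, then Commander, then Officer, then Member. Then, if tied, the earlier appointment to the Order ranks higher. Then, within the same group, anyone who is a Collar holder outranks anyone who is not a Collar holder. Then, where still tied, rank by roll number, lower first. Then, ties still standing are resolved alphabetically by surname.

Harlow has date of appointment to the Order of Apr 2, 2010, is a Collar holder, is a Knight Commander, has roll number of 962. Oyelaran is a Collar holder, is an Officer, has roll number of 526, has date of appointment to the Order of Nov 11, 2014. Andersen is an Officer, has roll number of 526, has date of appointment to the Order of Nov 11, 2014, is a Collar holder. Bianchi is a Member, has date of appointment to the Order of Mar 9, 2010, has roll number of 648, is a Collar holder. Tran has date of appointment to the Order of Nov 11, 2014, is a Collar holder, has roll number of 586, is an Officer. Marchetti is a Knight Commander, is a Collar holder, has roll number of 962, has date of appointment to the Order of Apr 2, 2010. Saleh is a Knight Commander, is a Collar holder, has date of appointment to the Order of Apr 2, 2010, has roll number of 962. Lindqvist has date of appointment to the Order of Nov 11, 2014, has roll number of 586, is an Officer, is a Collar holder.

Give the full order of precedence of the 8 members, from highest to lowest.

By grade within the Order: Harlow, Marchetti and Saleh (Knight Commander); then Andersen, Oyelaran, Lindqvist and Tran (Officer); then Bianchi (Member).
Harlow, Marchetti and Saleh all have date of appointment to the Order Apr 2, 2010, so the next rule applies.
Harlow, Marchetti and Saleh are each a Collar holder, so the next rule applies.
Harlow, Marchetti and Saleh all have roll number 962, so the next rule applies.
Among Harlow, Marchetti and Saleh, alphabetically by surname: Harlow before Marchetti before Saleh.
Andersen, Oyelaran, Lindqvist and Tran all have date of appointment to the Order Nov 11, 2014, so the next rule applies.
Andersen, Oyelaran, Lindqvist and Tran are each a Collar holder, so the next rule applies.
Among Andersen, Oyelaran, Lindqvist and Tran, by roll number (lower first): Andersen and Oyelaran (526) before Lindqvist and Tran (586).
Among Andersen and Oyelaran, alphabetically by surname: Andersen before Oyelaran.
Among Lindqvist and Tran, alphabetically by surname: Lindqvist before Tran.
Full order: Harlow, Marchetti, Saleh, Andersen, Oyelaran, Lindqvist, Tran, Bianchi.

Harlow, Marchetti, Saleh, Andersen, Oyelaran, Lindqvist, Tran, Bianchi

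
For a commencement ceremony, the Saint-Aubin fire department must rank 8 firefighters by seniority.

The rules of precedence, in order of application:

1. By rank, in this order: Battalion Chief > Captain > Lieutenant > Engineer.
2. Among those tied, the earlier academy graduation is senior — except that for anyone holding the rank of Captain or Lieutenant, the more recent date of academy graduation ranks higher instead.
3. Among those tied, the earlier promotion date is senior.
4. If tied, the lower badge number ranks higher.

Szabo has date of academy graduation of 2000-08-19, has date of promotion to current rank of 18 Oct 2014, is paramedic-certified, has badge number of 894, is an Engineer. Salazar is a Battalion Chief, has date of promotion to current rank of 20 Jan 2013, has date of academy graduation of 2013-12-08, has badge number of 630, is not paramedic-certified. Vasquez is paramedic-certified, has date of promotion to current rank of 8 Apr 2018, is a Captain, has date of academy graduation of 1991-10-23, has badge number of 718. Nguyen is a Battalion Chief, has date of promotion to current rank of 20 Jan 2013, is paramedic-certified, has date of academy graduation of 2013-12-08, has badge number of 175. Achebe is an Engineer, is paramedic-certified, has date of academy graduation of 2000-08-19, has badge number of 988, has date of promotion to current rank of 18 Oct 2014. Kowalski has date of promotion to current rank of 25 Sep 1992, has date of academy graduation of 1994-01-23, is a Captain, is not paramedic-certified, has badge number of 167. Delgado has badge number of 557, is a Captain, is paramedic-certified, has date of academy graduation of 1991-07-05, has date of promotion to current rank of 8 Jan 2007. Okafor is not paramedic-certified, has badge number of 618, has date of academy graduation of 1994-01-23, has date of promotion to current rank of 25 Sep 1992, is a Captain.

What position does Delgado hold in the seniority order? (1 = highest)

By rank: Nguyen and Salazar (Battalion Chief); then Kowalski, Okafor, Vasquez and Delgado (Captain); then Szabo and Achebe (Engineer).
Nguyen and Salazar both have date of academy graduation 2013-12-08, so the next rule applies.
Nguyen and Salazar both have date of promotion to current rank 20 Jan 2013, so the next rule applies.
Among Nguyen and Salazar, by badge number (lower first): Nguyen (175) before Salazar (630).
Among Kowalski, Okafor, Vasquez and Delgado, by date of academy graduation (later first) (reversed rule for this group): Kowalski and Okafor (1994-01-23) before Vasquez (1991-10-23) before Delgado (1991-07-05).
Kowalski and Okafor both have date of promotion to current rank 25 Sep 1992, so the next rule applies.
Among Kowalski and Okafor, by badge number (lower first): Kowalski (167) before Okafor (618).
Szabo and Achebe both have date of academy graduation 2000-08-19, so the next rule applies.
Szabo and Achebe both have date of promotion to current rank 18 Oct 2014, so the next rule applies.
Among Szabo and Achebe, by badge number (lower first): Szabo (894) before Achebe (988).
Order: Nguyen, Salazar, Kowalski, Okafor, Vasquez, Delgado, Szabo, Achebe. So position 6.

6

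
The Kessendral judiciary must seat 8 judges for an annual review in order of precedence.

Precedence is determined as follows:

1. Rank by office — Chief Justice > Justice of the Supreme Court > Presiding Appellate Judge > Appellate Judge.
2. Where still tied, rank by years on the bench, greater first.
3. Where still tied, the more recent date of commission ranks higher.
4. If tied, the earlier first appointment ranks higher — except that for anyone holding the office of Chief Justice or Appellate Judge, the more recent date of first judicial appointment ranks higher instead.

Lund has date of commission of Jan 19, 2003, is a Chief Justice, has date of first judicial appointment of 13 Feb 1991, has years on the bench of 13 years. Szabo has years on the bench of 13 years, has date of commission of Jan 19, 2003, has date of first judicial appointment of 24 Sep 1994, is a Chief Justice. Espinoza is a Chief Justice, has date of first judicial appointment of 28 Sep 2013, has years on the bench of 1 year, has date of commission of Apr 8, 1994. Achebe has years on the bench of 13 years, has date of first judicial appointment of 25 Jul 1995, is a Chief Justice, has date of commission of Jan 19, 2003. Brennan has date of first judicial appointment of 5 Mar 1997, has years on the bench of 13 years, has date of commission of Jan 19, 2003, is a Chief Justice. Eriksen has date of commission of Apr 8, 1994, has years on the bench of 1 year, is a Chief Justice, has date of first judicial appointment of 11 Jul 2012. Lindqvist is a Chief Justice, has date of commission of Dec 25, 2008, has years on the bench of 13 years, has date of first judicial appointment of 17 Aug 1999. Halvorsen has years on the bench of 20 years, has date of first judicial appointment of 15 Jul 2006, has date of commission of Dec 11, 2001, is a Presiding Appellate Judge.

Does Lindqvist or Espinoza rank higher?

By office: Lindqvist, Brennan, Achebe, Szabo, Lund, Espinoza and Eriksen (Chief Justice); then Halvorsen (Presiding Appellate Judge).
Among Lindqvist, Brennan, Achebe, Szabo, Lund, Espinoza and Eriksen, by years on the bench (higher first): Lindqvist, Brennan, Achebe, Szabo and Lund (13 years) before Espinoza and Eriksen (1 year).
Among Lindqvist, Brennan, Achebe, Szabo and Lund, by date of commission (later first): Lindqvist (Dec 25, 2008) before Brennan, Achebe, Szabo and Lund (Jan 19, 2003).
Among Brennan, Achebe, Szabo and Lund, by date of first judicial appointment (later first) (reversed rule for this group): Brennan (5 Mar 1997) before Achebe (25 Jul 1995) before Szabo (24 Sep 1994) before Lund (13 Feb 1991).
Espinoza and Eriksen both have date of commission Apr 8, 1994, so the next rule applies.
Among Espinoza and Eriksen, by date of first judicial appointment (later first) (reversed rule for this group): Espinoza (28 Sep 2013) before Eriksen (11 Jul 2012).
So Lindqvist takes precedence.

Lindqvist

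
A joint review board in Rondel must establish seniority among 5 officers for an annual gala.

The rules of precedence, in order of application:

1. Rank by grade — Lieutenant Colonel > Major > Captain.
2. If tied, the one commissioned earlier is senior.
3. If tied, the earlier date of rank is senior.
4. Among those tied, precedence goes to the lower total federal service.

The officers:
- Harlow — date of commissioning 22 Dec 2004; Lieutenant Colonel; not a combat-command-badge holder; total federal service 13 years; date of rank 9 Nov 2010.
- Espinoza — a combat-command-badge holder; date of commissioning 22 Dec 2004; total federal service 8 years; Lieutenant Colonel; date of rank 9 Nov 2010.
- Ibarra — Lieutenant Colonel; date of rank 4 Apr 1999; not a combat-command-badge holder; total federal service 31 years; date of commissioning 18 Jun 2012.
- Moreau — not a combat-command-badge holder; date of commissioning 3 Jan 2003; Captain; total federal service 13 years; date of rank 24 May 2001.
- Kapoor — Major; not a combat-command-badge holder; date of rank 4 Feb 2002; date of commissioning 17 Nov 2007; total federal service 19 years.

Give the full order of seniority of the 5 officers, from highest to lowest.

By grade: Espinoza, Harlow and Ibarra (Lieutenant Colonel); then Kapoor (Major); then Moreau (Captain).
Among Espinoza, Harlow and Ibarra, by date of commissioning (earlier first): Espinoza and Harlow (22 Dec 2004) before Ibarra (18 Jun 2012).
Espinoza and Harlow both have date of rank 9 Nov 2010, so the next rule applies.
Among Espinoza and Harlow, by total federal service (lower first): Espinoza (8 years) before Harlow (13 years).
Full order: Espinoza, Harlow, Ibarra, Kapoor, Moreau.

Espinoza, Harlow, Ibarra, Kapoor, Moreau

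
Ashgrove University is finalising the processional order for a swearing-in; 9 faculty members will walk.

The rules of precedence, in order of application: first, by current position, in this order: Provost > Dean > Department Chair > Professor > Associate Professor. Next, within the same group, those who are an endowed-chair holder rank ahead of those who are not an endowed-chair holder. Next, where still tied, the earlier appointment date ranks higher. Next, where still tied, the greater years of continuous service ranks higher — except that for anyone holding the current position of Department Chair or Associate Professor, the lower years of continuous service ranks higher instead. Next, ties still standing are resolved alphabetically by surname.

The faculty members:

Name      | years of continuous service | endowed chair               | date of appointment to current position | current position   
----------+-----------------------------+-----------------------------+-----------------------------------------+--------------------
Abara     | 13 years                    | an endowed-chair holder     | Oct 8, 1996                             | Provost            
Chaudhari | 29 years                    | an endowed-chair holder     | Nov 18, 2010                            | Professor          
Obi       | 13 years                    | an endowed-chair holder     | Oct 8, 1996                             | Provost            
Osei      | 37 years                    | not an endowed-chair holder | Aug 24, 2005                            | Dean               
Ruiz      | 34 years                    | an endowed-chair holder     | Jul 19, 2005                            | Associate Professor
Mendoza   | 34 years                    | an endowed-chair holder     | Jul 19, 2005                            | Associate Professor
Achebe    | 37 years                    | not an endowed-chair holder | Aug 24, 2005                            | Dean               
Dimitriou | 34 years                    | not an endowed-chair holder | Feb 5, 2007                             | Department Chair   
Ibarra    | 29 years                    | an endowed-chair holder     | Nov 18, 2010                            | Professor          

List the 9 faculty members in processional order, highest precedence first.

Abara, Obi, Achebe, Osei, Dimitriou, Chaudhari, Ibarra, Mendoza, Ruiz

By current position: Abara and Obi (Provost); then Achebe and Osei (Dean); then Dimitriou (Department Chair); then Chaudhari and Ibarra (Professor); then Mendoza and Ruiz (Associate Professor).
Abara and Obi are each an endowed-chair holder, so the next rule applies.
Abara and Obi both have date of appointment to current position Oct 8, 1996, so the next rule applies.
Abara and Obi both have years of continuous service 13 years, so the next rule applies.
Among Abara and Obi, alphabetically by surname: Abara before Obi.
Achebe and Osei are each not an endowed-chair holder, so the next rule applies.
Achebe and Osei both have date of appointment to current position Aug 24, 2005, so the next rule applies.
Achebe and Osei both have years of continuous service 37 years, so the next rule applies.
Among Achebe and Osei, alphabetically by surname: Achebe before Osei.
Chaudhari and Ibarra are each an endowed-chair holder, so the next rule applies.
Chaudhari and Ibarra both have date of appointment to current position Nov 18, 2010, so the next rule applies.
Chaudhari and Ibarra both have years of continuous service 29 years, so the next rule applies.
Among Chaudhari and Ibarra, alphabetically by surname: Chaudhari before Ibarra.
Mendoza and Ruiz are each an endowed-chair holder, so the next rule applies.
Mendoza and Ruiz both have date of appointment to current position Jul 19, 2005, so the next rule applies.
Mendoza and Ruiz both have years of continuous service 34 years, so the next rule applies.
Among Mendoza and Ruiz, alphabetically by surname: Mendoza before Ruiz.
Full order: Abara, Obi, Achebe, Osei, Dimitriou, Chaudhari, Ibarra, Mendoza, Ruiz.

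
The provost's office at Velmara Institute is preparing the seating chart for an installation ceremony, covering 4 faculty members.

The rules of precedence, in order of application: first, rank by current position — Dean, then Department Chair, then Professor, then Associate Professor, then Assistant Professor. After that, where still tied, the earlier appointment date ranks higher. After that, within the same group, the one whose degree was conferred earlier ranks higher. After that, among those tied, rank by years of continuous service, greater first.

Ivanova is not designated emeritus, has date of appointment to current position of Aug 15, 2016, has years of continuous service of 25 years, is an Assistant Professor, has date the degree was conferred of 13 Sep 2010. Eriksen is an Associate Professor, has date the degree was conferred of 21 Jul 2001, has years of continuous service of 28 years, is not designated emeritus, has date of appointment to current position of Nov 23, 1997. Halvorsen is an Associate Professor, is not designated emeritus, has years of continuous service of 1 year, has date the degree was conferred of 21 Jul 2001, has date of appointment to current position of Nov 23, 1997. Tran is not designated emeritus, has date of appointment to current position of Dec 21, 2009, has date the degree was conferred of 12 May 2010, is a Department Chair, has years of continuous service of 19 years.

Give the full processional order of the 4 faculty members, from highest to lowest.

Tran, Eriksen, Halvorsen, Ivanova

By current position: Tran (Department Chair); then Eriksen and Halvorsen (Associate Professor); then Ivanova (Assistant Professor).
Eriksen and Halvorsen both have date of appointment to current position Nov 23, 1997, so the next rule applies.
Eriksen and Halvorsen both have date the degree was conferred 21 Jul 2001, so the next rule applies.
Among Eriksen and Halvorsen, by years of continuous service (higher first): Eriksen (28 years) before Halvorsen (1 year).
Full order: Tran, Eriksen, Halvorsen, Ivanova.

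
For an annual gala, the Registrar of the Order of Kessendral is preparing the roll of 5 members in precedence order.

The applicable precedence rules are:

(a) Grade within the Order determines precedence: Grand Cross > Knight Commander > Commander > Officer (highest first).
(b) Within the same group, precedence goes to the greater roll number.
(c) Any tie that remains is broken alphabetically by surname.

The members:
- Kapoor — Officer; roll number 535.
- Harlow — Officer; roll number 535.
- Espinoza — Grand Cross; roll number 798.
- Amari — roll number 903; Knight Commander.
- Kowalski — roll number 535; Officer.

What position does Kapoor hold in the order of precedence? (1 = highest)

4

By grade within the Order: Espinoza (Grand Cross); then Amari (Knight Commander); then Harlow, Kapoor and Kowalski (Officer).
Harlow, Kapoor and Kowalski all have roll number 535, so the next rule applies.
Among Harlow, Kapoor and Kowalski, alphabetically by surname: Harlow before Kapoor before Kowalski.
Order: Espinoza, Amari, Harlow, Kapoor, Kowalski. So position 4.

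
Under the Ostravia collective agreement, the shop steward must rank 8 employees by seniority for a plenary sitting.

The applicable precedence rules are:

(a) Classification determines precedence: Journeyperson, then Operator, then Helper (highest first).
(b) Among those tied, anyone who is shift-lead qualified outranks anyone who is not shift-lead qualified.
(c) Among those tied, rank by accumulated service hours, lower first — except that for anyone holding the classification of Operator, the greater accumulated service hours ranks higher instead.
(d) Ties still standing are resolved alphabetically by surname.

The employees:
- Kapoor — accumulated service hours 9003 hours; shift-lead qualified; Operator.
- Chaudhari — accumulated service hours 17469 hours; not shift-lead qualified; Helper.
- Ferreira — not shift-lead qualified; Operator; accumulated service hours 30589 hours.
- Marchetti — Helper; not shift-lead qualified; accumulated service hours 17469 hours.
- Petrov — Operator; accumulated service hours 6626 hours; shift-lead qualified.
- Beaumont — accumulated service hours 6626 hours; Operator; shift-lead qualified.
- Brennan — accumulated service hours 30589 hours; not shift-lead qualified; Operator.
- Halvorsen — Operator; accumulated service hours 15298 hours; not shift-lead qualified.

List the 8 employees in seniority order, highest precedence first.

Kapoor, Beaumont, Petrov, Brennan, Ferreira, Halvorsen, Chaudhari, Marchetti

By classification: Kapoor, Beaumont, Petrov, Brennan, Ferreira and Halvorsen (Operator); then Chaudhari and Marchetti (Helper).
Among Kapoor, Beaumont, Petrov, Brennan, Ferreira and Halvorsen, shift-lead qualified before not shift-lead qualified: Kapoor, Beaumont and Petrov (shift-lead qualified) before Brennan, Ferreira and Halvorsen (not shift-lead qualified).
Among Kapoor, Beaumont and Petrov, by accumulated service hours (higher first) (reversed rule for this group): Kapoor (9003 hours) before Beaumont and Petrov (6626 hours).
Among Beaumont and Petrov, alphabetically by surname: Beaumont before Petrov.
Among Brennan, Ferreira and Halvorsen, by accumulated service hours (higher first) (reversed rule for this group): Brennan and Ferreira (30589 hours) before Halvorsen (15298 hours).
Among Brennan and Ferreira, alphabetically by surname: Brennan before Ferreira.
Chaudhari and Marchetti are each not shift-lead qualified, so the next rule applies.
Chaudhari and Marchetti both have accumulated service hours 17469 hours, so the next rule applies.
Among Chaudhari and Marchetti, alphabetically by surname: Chaudhari before Marchetti.
Full order: Kapoor, Beaumont, Petrov, Brennan, Ferreira, Halvorsen, Chaudhari, Marchetti.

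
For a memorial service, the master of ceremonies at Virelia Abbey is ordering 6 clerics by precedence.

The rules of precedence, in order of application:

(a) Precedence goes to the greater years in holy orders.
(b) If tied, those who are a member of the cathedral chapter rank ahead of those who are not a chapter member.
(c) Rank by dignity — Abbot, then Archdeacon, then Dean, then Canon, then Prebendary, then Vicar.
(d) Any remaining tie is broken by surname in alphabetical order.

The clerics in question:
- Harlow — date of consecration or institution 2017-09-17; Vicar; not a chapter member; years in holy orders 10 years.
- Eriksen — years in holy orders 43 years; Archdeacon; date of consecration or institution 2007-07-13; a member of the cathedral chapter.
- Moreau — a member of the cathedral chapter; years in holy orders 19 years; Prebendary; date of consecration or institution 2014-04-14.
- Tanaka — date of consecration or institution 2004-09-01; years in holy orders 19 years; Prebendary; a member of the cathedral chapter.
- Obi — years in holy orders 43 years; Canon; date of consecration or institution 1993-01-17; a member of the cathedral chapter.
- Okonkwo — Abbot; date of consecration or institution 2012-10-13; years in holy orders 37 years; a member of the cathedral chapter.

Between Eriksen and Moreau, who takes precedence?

By years in holy orders (higher first): Eriksen and Obi (both 43 years); then Okonkwo (37 years); then Moreau and Tanaka (both 19 years); then Harlow (10 years).
Eriksen and Obi are each a member of the cathedral chapter, so the next rule applies.
Among Eriksen and Obi, by dignity: Eriksen (Archdeacon) before Obi (Canon).
Moreau and Tanaka are each a member of the cathedral chapter, so the next rule applies.
Moreau and Tanaka are each Prebendary, so the next rule applies.
Among Moreau and Tanaka, alphabetically by surname: Moreau before Tanaka.
So Eriksen takes precedence.

Eriksen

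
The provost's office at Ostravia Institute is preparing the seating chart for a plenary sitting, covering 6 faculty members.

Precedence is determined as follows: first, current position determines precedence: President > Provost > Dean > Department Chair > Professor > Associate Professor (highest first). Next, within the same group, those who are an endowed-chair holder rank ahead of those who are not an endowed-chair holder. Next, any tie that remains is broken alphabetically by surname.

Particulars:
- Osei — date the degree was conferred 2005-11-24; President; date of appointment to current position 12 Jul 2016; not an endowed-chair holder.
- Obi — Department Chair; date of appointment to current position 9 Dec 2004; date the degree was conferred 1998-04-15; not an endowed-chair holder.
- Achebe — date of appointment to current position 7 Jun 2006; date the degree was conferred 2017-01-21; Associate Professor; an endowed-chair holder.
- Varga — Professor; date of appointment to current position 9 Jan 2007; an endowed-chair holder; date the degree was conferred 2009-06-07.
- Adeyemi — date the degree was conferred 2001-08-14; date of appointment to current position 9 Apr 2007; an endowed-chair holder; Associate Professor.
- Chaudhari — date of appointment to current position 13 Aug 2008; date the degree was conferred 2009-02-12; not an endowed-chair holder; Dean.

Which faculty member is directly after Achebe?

By current position: Osei (President); then Chaudhari (Dean); then Obi (Department Chair); then Varga (Professor); then Achebe and Adeyemi (Associate Professor).
Achebe and Adeyemi are each an endowed-chair holder, so the next rule applies.
Among Achebe and Adeyemi, alphabetically by surname: Achebe before Adeyemi.
Order: Osei, Chaudhari, Obi, Varga, Achebe, Adeyemi.

Adeyemi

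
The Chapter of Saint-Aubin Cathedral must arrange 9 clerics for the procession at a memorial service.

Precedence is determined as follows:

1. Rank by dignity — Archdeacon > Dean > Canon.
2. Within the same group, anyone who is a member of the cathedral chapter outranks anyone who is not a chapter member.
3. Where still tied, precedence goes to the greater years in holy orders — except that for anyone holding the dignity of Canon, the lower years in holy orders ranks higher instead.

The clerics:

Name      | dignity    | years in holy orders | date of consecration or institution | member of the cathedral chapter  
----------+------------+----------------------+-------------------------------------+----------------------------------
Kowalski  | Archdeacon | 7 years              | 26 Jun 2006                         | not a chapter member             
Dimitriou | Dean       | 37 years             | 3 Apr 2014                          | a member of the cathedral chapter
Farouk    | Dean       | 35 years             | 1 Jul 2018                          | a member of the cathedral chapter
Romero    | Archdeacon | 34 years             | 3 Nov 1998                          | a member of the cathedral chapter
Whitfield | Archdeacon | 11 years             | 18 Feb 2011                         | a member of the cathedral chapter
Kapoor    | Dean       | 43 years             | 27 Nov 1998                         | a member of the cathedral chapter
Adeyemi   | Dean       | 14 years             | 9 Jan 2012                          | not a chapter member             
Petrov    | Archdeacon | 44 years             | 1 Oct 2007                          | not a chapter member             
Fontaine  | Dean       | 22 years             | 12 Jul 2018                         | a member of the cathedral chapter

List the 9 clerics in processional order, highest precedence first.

Romero, Whitfield, Petrov, Kowalski, Kapoor, Dimitriou, Farouk, Fontaine, Adeyemi

By dignity: Romero, Whitfield, Petrov and Kowalski (Archdeacon); then Kapoor, Dimitriou, Farouk, Fontaine and Adeyemi (Dean).
Among Romero, Whitfield, Petrov and Kowalski, a member of the cathedral chapter before not a chapter member: Romero and Whitfield (a member of the cathedral chapter) before Petrov and Kowalski (not a chapter member).
Among Romero and Whitfield, by years in holy orders (higher first): Romero (34 years) before Whitfield (11 years).
Among Petrov and Kowalski, by years in holy orders (higher first): Petrov (44 years) before Kowalski (7 years).
Among Kapoor, Dimitriou, Farouk, Fontaine and Adeyemi, a member of the cathedral chapter before not a chapter member: Kapoor, Dimitriou, Farouk and Fontaine (a member of the cathedral chapter) before Adeyemi (not a chapter member).
Among Kapoor, Dimitriou, Farouk and Fontaine, by years in holy orders (higher first): Kapoor (43 years) before Dimitriou (37 years) before Farouk (35 years) before Fontaine (22 years).
Full order: Romero, Whitfield, Petrov, Kowalski, Kapoor, Dimitriou, Farouk, Fontaine, Adeyemi.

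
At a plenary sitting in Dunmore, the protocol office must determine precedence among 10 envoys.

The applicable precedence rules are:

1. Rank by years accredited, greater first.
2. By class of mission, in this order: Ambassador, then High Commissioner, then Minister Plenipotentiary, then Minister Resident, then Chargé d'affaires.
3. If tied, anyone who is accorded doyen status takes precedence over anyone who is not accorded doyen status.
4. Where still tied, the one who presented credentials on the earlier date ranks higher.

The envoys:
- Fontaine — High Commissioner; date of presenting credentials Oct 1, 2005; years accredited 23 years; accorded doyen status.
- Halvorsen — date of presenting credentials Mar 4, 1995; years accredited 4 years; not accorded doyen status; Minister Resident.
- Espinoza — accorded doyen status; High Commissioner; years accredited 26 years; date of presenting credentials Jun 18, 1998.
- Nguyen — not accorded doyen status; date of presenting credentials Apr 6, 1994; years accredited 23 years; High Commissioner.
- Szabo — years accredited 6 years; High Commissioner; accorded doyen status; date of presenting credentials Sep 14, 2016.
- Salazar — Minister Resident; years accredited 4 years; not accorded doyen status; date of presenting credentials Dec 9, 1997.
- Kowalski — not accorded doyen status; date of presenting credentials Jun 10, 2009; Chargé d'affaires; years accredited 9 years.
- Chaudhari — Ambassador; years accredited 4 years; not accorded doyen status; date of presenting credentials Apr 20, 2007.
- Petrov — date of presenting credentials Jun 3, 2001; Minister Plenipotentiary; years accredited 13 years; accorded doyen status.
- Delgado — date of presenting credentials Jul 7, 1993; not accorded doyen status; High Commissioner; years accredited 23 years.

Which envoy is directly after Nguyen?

By years accredited (higher first): Espinoza (26 years); then Fontaine, Delgado and Nguyen (each 23 years); then Petrov (13 years); then Kowalski (9 years); then Szabo (6 years); then Chaudhari, Halvorsen and Salazar (each 4 years).
Fontaine, Delgado and Nguyen are each High Commissioner, so the next rule applies.
Among Fontaine, Delgado and Nguyen, accorded doyen status before not accorded doyen status: Fontaine (accorded doyen status) before Delgado and Nguyen (not accorded doyen status).
Among Delgado and Nguyen, by date of presenting credentials (earlier first): Delgado (Jul 7, 1993) before Nguyen (Apr 6, 1994).
Among Chaudhari, Halvorsen and Salazar, by class of mission: Chaudhari (Ambassador) before Halvorsen and Salazar (Minister Resident).
Halvorsen and Salazar are each not accorded doyen status, so the next rule applies.
Among Halvorsen and Salazar, by date of presenting credentials (earlier first): Halvorsen (Mar 4, 1995) before Salazar (Dec 9, 1997).
Order: Espinoza, Fontaine, Delgado, Nguyen, Petrov, Kowalski, Szabo, Chaudhari, Halvorsen, Salazar.

Petrov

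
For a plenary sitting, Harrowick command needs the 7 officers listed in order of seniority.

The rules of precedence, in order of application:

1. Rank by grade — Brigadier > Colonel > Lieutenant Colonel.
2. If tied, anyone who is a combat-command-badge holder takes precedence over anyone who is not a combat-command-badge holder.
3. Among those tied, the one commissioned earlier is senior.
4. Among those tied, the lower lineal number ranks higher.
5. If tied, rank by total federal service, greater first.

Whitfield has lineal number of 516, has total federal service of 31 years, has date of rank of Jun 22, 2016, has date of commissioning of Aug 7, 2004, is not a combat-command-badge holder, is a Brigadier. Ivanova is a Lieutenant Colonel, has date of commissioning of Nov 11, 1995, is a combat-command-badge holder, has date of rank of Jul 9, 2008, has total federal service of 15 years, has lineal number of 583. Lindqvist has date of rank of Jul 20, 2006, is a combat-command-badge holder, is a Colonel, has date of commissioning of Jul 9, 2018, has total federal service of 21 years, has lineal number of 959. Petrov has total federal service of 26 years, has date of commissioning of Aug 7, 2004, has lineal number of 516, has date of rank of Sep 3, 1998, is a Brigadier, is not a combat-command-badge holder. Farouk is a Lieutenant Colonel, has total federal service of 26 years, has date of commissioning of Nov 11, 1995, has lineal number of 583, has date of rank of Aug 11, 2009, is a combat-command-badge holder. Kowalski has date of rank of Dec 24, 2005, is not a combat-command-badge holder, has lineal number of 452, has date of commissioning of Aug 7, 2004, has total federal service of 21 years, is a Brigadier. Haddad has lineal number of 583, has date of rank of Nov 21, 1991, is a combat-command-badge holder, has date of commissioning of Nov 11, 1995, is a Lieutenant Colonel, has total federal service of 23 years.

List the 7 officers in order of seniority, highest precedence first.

Kowalski, Whitfield, Petrov, Lindqvist, Farouk, Haddad, Ivanova

By grade: Kowalski, Whitfield and Petrov (Brigadier); then Lindqvist (Colonel); then Farouk, Haddad and Ivanova (Lieutenant Colonel).
Kowalski, Whitfield and Petrov are each not a combat-command-badge holder, so the next rule applies.
Kowalski, Whitfield and Petrov all have date of commissioning Aug 7, 2004, so the next rule applies.
Among Kowalski, Whitfield and Petrov, by lineal number (lower first): Kowalski (452) before Whitfield and Petrov (516).
Among Whitfield and Petrov, by total federal service (higher first): Whitfield (31 years) before Petrov (26 years).
Farouk, Haddad and Ivanova are each a combat-command-badge holder, so the next rule applies.
Farouk, Haddad and Ivanova all have date of commissioning Nov 11, 1995, so the next rule applies.
Farouk, Haddad and Ivanova all have lineal number 583, so the next rule applies.
Among Farouk, Haddad and Ivanova, by total federal service (higher first): Farouk (26 years) before Haddad (23 years) before Ivanova (15 years).
Full order: Kowalski, Whitfield, Petrov, Lindqvist, Farouk, Haddad, Ivanova.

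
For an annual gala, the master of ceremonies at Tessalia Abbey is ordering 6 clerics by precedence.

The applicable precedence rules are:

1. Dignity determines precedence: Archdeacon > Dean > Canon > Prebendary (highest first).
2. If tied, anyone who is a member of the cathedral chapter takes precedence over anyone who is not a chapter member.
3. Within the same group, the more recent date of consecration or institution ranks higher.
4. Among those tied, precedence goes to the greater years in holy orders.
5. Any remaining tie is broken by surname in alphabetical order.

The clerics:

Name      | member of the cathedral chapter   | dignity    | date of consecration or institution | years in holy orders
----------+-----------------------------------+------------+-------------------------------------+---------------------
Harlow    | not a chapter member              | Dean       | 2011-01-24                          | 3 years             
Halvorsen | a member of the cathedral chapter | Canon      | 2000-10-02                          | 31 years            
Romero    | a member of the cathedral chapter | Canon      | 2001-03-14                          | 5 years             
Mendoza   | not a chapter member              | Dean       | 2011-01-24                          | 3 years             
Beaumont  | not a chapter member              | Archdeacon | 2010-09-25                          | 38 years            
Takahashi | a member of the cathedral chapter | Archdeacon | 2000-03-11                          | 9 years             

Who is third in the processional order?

By dignity: Takahashi and Beaumont (Archdeacon); then Harlow and Mendoza (Dean); then Romero and Halvorsen (Canon).
Among Takahashi and Beaumont, a member of the cathedral chapter before not a chapter member: Takahashi (a member of the cathedral chapter) before Beaumont (not a chapter member).
Harlow and Mendoza are each not a chapter member, so the next rule applies.
Harlow and Mendoza both have date of consecration or institution 2011-01-24, so the next rule applies.
Harlow and Mendoza both have years in holy orders 3 years, so the next rule applies.
Among Harlow and Mendoza, alphabetically by surname: Harlow before Mendoza.
Romero and Halvorsen are each a member of the cathedral chapter, so the next rule applies.
Among Romero and Halvorsen, by date of consecration or institution (later first): Romero (2001-03-14) before Halvorsen (2000-10-02).
Order: Takahashi, Beaumont, Harlow, Mendoza, Romero, Halvorsen.

Harlow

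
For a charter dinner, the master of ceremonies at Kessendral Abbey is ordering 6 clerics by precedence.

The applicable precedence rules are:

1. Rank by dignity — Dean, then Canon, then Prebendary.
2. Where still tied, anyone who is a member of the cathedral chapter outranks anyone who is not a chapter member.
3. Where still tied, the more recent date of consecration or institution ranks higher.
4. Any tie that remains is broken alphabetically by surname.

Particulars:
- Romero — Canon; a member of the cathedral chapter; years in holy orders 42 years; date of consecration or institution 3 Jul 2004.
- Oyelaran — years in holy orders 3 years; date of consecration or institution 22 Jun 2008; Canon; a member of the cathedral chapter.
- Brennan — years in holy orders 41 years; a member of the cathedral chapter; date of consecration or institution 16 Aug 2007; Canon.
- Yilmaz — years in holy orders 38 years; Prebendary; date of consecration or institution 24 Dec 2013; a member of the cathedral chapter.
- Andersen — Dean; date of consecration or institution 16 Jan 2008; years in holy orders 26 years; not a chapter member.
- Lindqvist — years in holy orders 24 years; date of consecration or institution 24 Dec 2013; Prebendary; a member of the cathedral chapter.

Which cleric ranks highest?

By dignity: Andersen (Dean); then Oyelaran, Brennan and Romero (Canon); then Lindqvist and Yilmaz (Prebendary).
Oyelaran, Brennan and Romero are each a member of the cathedral chapter, so the next rule applies.
Among Oyelaran, Brennan and Romero, by date of consecration or institution (later first): Oyelaran (22 Jun 2008) before Brennan (16 Aug 2007) before Romero (3 Jul 2004).
Lindqvist and Yilmaz are each a member of the cathedral chapter, so the next rule applies.
Lindqvist and Yilmaz both have date of consecration or institution 24 Dec 2013, so the next rule applies.
Among Lindqvist and Yilmaz, alphabetically by surname: Lindqvist before Yilmaz.
Order: Andersen, Oyelaran, Brennan, Romero, Lindqvist, Yilmaz.

Andersen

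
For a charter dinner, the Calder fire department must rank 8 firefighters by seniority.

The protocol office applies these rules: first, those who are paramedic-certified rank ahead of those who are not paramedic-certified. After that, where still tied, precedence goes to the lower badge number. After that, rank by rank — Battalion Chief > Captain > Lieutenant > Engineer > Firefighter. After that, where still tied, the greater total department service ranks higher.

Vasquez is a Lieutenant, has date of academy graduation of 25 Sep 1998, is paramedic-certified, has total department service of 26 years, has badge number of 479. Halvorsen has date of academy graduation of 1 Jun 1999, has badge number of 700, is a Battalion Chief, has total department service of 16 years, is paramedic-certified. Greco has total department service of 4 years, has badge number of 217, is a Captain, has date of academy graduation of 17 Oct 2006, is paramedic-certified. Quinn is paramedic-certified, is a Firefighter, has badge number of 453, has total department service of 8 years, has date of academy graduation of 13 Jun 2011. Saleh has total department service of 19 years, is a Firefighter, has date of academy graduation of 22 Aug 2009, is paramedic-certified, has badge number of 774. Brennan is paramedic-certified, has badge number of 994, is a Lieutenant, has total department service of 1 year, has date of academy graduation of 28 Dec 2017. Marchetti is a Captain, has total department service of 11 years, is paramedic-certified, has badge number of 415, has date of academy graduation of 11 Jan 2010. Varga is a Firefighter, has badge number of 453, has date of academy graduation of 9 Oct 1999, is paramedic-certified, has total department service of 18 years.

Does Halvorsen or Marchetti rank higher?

By the first rule: Greco, Marchetti, Varga, Quinn, Vasquez, Halvorsen, Saleh and Brennan (each paramedic-certified).
Among Greco, Marchetti, Varga, Quinn, Vasquez, Halvorsen, Saleh and Brennan, by badge number (lower first): Greco (217) before Marchetti (415) before Varga and Quinn (453) before Vasquez (479) before Halvorsen (700) before Saleh (774) before Brennan (994).
Varga and Quinn are each Firefighter, so the next rule applies.
Among Varga and Quinn, by total department service (higher first): Varga (18 years) before Quinn (8 years).
So Marchetti takes precedence.

Marchetti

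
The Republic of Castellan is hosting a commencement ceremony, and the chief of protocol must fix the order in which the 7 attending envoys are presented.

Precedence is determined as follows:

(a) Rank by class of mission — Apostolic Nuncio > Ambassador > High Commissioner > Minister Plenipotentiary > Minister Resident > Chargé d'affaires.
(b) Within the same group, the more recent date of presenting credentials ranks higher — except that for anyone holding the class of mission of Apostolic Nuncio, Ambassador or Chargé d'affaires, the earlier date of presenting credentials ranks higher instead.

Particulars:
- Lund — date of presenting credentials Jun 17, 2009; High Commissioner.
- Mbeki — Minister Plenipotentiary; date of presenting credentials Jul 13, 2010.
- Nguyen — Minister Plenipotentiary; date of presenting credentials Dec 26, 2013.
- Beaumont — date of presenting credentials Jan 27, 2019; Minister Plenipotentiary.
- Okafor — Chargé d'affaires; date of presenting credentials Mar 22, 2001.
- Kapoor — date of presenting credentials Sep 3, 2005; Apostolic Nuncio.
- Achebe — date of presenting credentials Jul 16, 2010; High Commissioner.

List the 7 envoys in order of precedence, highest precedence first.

By class of mission: Kapoor (Apostolic Nuncio); then Achebe and Lund (High Commissioner); then Beaumont, Nguyen and Mbeki (Minister Plenipotentiary); then Okafor (Chargé d'affaires).
Among Achebe and Lund, by date of presenting credentials (later first): Achebe (Jul 16, 2010) before Lund (Jun 17, 2009).
Among Beaumont, Nguyen and Mbeki, by date of presenting credentials (later first): Beaumont (Jan 27, 2019) before Nguyen (Dec 26, 2013) before Mbeki (Jul 13, 2010).
Full order: Kapoor, Achebe, Lund, Beaumont, Nguyen, Mbeki, Okafor.

Kapoor, Achebe, Lund, Beaumont, Nguyen, Mbeki, Okafor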